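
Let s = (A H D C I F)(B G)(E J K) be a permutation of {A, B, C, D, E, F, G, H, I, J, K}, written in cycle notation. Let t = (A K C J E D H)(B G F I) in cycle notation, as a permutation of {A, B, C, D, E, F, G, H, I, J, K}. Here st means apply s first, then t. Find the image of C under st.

B

(st)(C) = t(s(C)). s(C) = I, then t(I) = B. So (st)(C) = B.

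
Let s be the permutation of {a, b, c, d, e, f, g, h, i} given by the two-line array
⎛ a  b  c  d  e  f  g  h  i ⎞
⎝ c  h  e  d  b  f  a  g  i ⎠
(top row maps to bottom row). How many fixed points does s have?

The fixed points (elements with s(x) = x) are {d, f, i}, so there are 3.

3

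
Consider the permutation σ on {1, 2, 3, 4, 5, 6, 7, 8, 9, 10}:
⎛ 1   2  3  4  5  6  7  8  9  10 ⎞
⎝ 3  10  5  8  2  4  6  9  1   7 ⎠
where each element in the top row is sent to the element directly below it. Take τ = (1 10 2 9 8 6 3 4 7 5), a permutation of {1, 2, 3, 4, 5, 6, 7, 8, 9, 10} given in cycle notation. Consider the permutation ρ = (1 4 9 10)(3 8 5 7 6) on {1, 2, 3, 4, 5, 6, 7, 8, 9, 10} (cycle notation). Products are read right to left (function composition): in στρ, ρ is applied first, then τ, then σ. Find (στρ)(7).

5

(στρ)(7) = σ(τ(ρ(7))). ρ(7) = 6, then τ(6) = 3, then σ(3) = 5, so the result is 5.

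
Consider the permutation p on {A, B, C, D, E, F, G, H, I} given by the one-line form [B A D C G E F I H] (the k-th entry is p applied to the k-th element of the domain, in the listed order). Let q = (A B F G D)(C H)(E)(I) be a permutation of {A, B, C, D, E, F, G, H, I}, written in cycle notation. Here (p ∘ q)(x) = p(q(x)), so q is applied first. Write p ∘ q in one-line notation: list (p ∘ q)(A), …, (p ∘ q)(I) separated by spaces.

A E I B G F C D H

For each element, apply q then p: A → B → A; B → F → E; C → H → I; D → A → B; E → E → G; F → G → F; G → D → C; H → C → D; I → I → H.
Collecting the images, p ∘ q = [A E I B G F C D H].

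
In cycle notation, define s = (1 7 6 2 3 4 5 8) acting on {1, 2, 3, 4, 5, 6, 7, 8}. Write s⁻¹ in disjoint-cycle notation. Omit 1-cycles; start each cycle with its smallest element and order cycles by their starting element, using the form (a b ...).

(1 8 5 4 3 2 6 7)

The inverse reverses each cycle.
After reversing and putting each cycle's least element first, s⁻¹ = (1 8 5 4 3 2 6 7).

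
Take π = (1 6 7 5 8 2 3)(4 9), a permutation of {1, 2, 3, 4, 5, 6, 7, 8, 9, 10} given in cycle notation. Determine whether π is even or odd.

odd

The cycle lengths are 7, 2, 1.
A cycle of length ℓ contributes ℓ−1 transpositions, so π is a product of 6 + 1 = 7 transpositions — odd.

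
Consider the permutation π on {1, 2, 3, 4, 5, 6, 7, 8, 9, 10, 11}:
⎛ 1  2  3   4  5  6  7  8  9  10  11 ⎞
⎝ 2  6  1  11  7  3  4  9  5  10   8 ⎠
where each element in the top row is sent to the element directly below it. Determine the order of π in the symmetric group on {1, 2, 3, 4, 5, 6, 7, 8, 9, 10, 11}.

Writing π as disjoint cycles, the cycle lengths are 6, 4, 1.
Since disjoint cycles commute, ord(π) = lcm(6, 4) = 12.

12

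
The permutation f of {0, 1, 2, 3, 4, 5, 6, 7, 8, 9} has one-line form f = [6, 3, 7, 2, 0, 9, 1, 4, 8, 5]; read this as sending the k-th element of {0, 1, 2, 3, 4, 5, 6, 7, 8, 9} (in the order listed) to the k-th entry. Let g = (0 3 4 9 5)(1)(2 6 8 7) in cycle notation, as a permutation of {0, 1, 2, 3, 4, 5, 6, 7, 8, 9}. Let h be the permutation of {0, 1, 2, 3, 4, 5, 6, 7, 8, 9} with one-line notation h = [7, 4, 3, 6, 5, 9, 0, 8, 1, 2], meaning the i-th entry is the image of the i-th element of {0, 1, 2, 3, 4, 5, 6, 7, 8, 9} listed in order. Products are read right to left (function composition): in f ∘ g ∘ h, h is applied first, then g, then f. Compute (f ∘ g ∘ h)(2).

Chase 2: h(2) = 3; g(3) = 4; f(4) = 0. Hence (f ∘ g ∘ h)(2) = 0.

0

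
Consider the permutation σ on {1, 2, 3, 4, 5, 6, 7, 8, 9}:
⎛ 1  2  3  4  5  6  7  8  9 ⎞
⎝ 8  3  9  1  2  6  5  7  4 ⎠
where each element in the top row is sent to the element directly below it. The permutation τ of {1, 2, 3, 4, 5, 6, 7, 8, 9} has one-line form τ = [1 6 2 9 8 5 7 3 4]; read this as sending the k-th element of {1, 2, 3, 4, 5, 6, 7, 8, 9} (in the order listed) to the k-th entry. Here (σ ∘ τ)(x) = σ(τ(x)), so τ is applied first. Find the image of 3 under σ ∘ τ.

τ(3) = 2, then σ(2) = 3; composing gives (σ ∘ τ)(3) = 3.

3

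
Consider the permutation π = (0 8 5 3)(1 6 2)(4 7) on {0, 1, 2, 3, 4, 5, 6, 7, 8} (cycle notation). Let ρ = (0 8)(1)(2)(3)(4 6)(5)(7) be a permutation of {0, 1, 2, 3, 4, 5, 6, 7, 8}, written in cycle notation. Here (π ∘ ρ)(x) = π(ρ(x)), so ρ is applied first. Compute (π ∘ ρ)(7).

4

First apply ρ: ρ(7) = 7, then π(7) = 4. Thus (π ∘ ρ)(7) = 4.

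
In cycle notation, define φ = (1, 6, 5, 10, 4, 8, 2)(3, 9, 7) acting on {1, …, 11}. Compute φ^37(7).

7 lies in the 3-cycle (3, 9, 7).
Since the cycle has length 3, φ^37 acts on it the same as φ^1 (37 mod 3 = 1).
Stepping 1 place around the cycle: 7 → 3.

3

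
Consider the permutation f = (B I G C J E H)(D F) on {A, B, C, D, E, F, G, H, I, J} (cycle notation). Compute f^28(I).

I lies in the 7-cycle (B I G C J E H).
On a 7-cycle, f^7 is the identity, so f^28 = f^0 there (28 ≡ 0 mod 7).
So f^28(I) = I.

I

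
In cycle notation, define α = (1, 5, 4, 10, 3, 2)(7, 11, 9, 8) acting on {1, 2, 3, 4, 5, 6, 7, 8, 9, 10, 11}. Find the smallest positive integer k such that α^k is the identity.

The cycle type of α is (6, 4, 1).
The order of α is the least common multiple of its cycle lengths: lcm(6, 4) = 12.

12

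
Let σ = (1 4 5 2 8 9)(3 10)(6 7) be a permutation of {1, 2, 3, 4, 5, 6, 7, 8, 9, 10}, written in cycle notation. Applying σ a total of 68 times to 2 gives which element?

2 lies in the 6-cycle (1 4 5 2 8 9).
On a 6-cycle, σ^6 is the identity, so σ^68 = σ^2 there (68 ≡ 2 mod 6).
Advancing 2 steps from 2: 2 → 8 → 9.

9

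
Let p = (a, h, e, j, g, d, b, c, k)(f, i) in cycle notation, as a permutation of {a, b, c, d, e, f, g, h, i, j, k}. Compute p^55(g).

g lies in the 9-cycle (a, h, e, j, g, d, b, c, k).
Since the cycle has length 9, p^55 acts on it the same as p^1 (55 mod 9 = 1).
Advancing 1 step from g: g → d.

d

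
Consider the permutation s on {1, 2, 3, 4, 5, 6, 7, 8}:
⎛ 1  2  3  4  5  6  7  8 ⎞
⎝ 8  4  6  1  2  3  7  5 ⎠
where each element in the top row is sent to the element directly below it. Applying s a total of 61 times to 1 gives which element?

Tracing 1 → 8 → … returns to 1 after 5 steps, so 1 lies in a 5-cycle (1 8 5 2 4).
Powers repeat with period 5 on this cycle, and 61 mod 5 = 1, so s^61(1) = s^1(1).
Advancing 1 step from 1: 1 → 8.

8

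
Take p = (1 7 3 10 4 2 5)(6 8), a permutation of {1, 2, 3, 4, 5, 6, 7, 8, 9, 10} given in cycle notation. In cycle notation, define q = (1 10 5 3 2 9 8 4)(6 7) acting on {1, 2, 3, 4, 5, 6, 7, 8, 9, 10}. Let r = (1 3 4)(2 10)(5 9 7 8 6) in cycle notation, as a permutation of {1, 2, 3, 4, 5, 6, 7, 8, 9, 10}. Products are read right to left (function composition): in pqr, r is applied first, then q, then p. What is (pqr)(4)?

Apply the permutations in order: r(4) = 1, then q(1) = 10, then p(10) = 4. So (pqr)(4) = 4.

4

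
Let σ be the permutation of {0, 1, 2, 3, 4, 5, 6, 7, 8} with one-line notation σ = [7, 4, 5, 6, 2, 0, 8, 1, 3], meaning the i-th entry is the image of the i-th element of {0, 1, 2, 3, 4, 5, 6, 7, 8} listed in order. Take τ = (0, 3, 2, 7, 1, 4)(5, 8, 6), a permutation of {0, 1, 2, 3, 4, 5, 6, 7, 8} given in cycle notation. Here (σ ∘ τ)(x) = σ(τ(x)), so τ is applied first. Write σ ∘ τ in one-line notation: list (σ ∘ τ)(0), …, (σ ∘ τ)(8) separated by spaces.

6 2 1 5 7 3 0 4 8

For each element, apply τ then σ: 0 → 3 → 6; 1 → 4 → 2; 2 → 7 → 1; 3 → 2 → 5; 4 → 0 → 7; 5 → 8 → 3; 6 → 5 → 0; 7 → 1 → 4; 8 → 6 → 8.
So σ ∘ τ in one-line form is 6 2 1 5 7 3 0 4 8.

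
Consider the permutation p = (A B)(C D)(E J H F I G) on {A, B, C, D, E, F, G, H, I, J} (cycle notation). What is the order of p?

The disjoint cycles have lengths 6, 2, 2.
Since disjoint cycles commute, ord(p) = lcm(6, 2, 2) = 6.

6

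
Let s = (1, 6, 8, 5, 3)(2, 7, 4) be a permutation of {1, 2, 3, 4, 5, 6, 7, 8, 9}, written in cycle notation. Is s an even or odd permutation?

The cycle lengths are 5, 3, 1.
A cycle is odd iff its length is even; s has 0 even-length cycles, so sgn(s) = (−1)^0 and s is even.

even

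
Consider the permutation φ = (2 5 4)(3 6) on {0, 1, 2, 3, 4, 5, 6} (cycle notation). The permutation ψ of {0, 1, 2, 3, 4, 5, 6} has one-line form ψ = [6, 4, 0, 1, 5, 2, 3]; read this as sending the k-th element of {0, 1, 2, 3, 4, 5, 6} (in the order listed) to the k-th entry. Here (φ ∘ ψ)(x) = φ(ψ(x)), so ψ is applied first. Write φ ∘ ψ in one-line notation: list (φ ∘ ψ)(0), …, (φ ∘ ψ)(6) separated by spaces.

3 2 0 1 4 5 6

(φ ∘ ψ)(x) = φ(ψ(x)). Computing each image: φ(ψ(0)) = φ(6) = 3, φ(ψ(1)) = φ(4) = 2, φ(ψ(2)) = φ(0) = 0, φ(ψ(3)) = φ(1) = 1, φ(ψ(4)) = φ(5) = 4, φ(ψ(5)) = φ(2) = 5, φ(ψ(6)) = φ(3) = 6.
Hence φ ∘ ψ = [3 2 0 1 4 5 6].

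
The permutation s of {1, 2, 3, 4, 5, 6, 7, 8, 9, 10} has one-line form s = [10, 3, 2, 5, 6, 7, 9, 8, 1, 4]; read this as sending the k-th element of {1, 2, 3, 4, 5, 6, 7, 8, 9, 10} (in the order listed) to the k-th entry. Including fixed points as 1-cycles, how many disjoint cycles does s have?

3

The cycle decomposition is (1, 10, 4, 5, 6, 7, 9)(2, 3)(8), which has 3 cycles (counting 1-cycles).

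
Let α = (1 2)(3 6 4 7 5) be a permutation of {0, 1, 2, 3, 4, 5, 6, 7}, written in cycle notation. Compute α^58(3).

3 lies in the 5-cycle (3 6 4 7 5).
On a 5-cycle, α^5 is the identity, so α^58 = α^3 there (58 ≡ 3 mod 5).
Stepping 3 places around the cycle: 3 → 6 → 4 → 7.

7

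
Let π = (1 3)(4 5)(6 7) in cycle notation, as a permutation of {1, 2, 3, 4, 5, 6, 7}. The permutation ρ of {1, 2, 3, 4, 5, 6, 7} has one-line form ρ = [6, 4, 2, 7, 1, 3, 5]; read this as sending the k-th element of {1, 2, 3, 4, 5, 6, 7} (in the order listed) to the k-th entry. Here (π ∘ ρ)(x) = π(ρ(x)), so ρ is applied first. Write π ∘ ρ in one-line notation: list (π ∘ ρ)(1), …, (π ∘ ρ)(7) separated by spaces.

Chase each element through ρ then π: 1 → 6 → 7; 2 → 4 → 5; 3 → 2 → 2; 4 → 7 → 6; 5 → 1 → 3; 6 → 3 → 1; 7 → 5 → 4.
Collecting the images, π ∘ ρ = [7 5 2 6 3 1 4].

7 5 2 6 3 1 4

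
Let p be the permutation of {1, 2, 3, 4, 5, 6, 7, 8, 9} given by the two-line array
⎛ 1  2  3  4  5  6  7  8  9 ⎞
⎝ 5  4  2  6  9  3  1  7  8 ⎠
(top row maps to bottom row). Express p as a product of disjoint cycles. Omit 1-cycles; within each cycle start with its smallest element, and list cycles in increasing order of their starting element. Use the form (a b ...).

From 1: 1 → 5 → 9 → 8 → 7 → 1, closing the cycle (1 5 9 8 7).
Repeating from the next unused element and collecting all non-trivial cycles gives (1 5 9 8 7)(2 4 6 3).

(1 5 9 8 7)(2 4 6 3)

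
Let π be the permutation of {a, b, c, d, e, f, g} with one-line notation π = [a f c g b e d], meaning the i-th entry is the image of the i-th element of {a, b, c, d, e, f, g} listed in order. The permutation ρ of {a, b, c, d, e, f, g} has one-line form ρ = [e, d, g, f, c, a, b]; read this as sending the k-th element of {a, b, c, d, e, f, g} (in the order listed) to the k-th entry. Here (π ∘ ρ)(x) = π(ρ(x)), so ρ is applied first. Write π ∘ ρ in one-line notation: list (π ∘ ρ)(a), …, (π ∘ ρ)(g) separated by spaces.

For each element, apply ρ then π: a → e → b; b → d → g; c → g → d; d → f → e; e → c → c; f → a → a; g → b → f.
Collecting the images, π ∘ ρ = [b g d e c a f].

b g d e c a f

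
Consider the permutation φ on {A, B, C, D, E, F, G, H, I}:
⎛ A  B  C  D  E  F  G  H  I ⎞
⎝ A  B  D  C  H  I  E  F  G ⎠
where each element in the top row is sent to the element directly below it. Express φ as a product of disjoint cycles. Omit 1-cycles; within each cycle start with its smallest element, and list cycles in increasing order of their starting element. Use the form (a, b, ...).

Start at C and follow images: C → D → C, giving the cycle (C, D).
Continuing from each remaining unvisited element yields (C, D)(E, H, F, I, G).

(C, D)(E, H, F, I, G)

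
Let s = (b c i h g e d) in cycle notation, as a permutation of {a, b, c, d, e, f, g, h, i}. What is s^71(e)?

d

e lies in the 7-cycle (b c i h g e d).
On a 7-cycle, s^7 is the identity, so s^71 = s^1 there (71 ≡ 1 mod 7).
Stepping 1 place around the cycle: e → d.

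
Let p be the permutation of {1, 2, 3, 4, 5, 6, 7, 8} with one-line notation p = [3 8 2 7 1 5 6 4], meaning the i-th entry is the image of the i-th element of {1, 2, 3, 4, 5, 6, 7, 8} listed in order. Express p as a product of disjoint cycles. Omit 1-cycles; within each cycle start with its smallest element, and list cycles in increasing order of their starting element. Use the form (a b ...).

(1 3 2 8 4 7 6 5)

From 1: 1 → 3 → 2 → 8 → 4 → 7 → 6 → 5 → 1, closing the cycle (1 3 2 8 4 7 6 5).
Continuing from each remaining unvisited element yields (1 3 2 8 4 7 6 5).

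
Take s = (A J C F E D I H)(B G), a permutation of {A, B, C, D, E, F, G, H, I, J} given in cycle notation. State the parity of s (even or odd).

even

The cycle lengths are 8, 2.
A cycle is odd iff its length is even; s has 2 even-length cycles, so sgn(s) = (−1)^2 and s is even.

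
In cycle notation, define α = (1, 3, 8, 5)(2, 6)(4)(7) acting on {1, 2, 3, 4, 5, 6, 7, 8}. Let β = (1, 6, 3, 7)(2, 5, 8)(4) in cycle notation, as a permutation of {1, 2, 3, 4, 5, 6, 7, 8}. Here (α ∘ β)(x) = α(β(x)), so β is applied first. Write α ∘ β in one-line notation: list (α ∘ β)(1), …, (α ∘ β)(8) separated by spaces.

2 1 7 4 5 8 3 6

For each element, apply β then α: 1 → 6 → 2; 2 → 5 → 1; 3 → 7 → 7; 4 → 4 → 4; 5 → 8 → 5; 6 → 3 → 8; 7 → 1 → 3; 8 → 2 → 6.
Collecting the images, α ∘ β = [2 1 7 4 5 8 3 6].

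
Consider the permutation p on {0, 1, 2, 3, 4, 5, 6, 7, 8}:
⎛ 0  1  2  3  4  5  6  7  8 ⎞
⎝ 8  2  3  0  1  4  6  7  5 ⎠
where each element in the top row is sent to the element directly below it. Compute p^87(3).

5

Tracing 3 → 0 → … returns to 3 after 7 steps, so 3 lies in a 7-cycle (0, 8, 5, 4, 1, 2, 3).
On a 7-cycle, p^7 is the identity, so p^87 = p^3 there (87 ≡ 3 mod 7).
Advancing 3 steps from 3: 3 → 0 → 8 → 5.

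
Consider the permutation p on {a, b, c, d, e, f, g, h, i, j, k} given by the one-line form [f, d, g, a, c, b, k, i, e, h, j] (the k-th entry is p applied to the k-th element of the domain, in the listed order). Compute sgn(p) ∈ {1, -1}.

-1

In disjoint-cycle form the cycle lengths are 7, 4.
A cycle is odd iff its length is even; p has 1 even-length cycle, so sgn(p) = (−1)^1 and p is odd.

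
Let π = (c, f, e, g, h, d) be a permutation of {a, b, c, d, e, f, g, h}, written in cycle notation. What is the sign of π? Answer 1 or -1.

-1

The cycle lengths are 6, 1, 1.
A cycle is odd iff its length is even; π has 1 even-length cycle, so sgn(π) = (−1)^1 and π is odd.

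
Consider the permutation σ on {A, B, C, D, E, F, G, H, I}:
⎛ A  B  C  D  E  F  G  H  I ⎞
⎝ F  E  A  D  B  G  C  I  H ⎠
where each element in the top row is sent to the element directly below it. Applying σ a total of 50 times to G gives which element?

Tracing G → C → … returns to G after 4 steps, so G lies in a 4-cycle (A F G C).
Powers repeat with period 4 on this cycle, and 50 mod 4 = 2, so σ^50(G) = σ^2(G).
Advancing 2 steps from G: G → C → A.

A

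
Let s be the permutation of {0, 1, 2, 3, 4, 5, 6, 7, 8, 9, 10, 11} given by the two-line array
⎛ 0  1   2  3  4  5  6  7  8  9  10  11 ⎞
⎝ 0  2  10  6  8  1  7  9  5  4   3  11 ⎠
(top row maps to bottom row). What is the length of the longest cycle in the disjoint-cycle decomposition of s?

10

Decomposing into disjoint cycles gives (1, 2, 10, 3, 6, 7, 9, 4, 8, 5); the longest has length 10.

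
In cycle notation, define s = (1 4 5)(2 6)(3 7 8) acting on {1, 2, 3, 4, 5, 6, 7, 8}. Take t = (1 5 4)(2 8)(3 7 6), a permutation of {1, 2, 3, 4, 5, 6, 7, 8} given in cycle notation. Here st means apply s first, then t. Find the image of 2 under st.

3

First apply s: s(2) = 6, then t(6) = 3. Thus (st)(2) = 3.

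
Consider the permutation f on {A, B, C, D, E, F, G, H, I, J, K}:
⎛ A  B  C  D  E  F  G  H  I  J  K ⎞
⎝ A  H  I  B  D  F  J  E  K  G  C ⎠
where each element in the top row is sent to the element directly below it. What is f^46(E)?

Tracing E → D → … returns to E after 4 steps, so E lies in a 4-cycle (B, H, E, D).
Since the cycle has length 4, f^46 acts on it the same as f^2 (46 mod 4 = 2).
Advancing 2 steps from E: E → D → B.

B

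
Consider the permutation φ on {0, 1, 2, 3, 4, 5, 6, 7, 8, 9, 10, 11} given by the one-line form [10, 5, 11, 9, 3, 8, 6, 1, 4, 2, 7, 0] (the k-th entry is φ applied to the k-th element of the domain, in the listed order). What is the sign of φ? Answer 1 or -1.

In disjoint-cycle form the cycle lengths are 11, 1.
A cycle is odd iff its length is even; φ has 0 even-length cycles, so sgn(φ) = (−1)^0 and φ is even.

1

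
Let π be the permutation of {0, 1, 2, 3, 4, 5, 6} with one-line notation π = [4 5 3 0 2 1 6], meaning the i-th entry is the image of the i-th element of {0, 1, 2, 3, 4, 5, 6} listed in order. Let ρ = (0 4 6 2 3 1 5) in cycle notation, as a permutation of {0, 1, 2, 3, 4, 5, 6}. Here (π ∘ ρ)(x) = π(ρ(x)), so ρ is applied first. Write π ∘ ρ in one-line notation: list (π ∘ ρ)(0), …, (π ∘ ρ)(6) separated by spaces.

2 1 0 5 6 4 3

(π ∘ ρ)(x) = π(ρ(x)). Computing each image: π(ρ(0)) = π(4) = 2, π(ρ(1)) = π(5) = 1, π(ρ(2)) = π(3) = 0, π(ρ(3)) = π(1) = 5, π(ρ(4)) = π(6) = 6, π(ρ(5)) = π(0) = 4, π(ρ(6)) = π(2) = 3.
Hence π ∘ ρ = [2 1 0 5 6 4 3].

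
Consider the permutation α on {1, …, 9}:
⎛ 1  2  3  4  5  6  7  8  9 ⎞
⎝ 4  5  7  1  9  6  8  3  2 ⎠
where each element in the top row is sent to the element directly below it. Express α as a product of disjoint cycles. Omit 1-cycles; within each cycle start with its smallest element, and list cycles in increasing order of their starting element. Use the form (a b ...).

From 1: 1 → 4 → 1, closing the cycle (1 4).
Continuing from each remaining unvisited element yields (1 4)(2 5 9)(3 7 8).

(1 4)(2 5 9)(3 7 8)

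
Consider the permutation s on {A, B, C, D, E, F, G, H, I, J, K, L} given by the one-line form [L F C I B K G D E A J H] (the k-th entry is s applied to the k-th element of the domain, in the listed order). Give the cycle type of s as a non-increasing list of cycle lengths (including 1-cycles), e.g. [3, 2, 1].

[10, 1, 1]

The disjoint cycles are (A, L, H, D, I, E, B, F, K, J)(C)(G), with lengths 10, 1, 1 in non-increasing order.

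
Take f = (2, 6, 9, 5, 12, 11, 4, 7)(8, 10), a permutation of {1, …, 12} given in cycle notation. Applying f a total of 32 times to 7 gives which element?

7 lies in the 8-cycle (2, 6, 9, 5, 12, 11, 4, 7).
Since the cycle has length 8, f^32 acts on it the same as f^0 (32 mod 8 = 0).
So f^32(7) = 7.

7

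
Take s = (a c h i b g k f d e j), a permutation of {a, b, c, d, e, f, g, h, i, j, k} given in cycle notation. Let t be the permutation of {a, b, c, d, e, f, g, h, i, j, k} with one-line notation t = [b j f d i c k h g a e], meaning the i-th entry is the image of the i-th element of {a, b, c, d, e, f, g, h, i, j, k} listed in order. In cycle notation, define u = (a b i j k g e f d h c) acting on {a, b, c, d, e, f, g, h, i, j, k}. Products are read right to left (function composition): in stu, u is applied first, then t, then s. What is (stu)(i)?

c

Chase i: u(i) = j; t(j) = a; s(a) = c. Hence (stu)(i) = c.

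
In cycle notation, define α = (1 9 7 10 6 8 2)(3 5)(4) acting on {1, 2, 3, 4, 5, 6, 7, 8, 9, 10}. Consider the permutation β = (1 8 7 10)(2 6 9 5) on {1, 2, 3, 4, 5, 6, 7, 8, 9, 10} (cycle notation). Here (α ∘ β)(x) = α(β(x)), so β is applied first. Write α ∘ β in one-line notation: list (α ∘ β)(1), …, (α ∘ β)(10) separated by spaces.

(α ∘ β)(x) = α(β(x)). Computing each image: α(β(1)) = α(8) = 2, α(β(2)) = α(6) = 8, α(β(3)) = α(3) = 5, α(β(4)) = α(4) = 4, α(β(5)) = α(2) = 1, α(β(6)) = α(9) = 7, α(β(7)) = α(10) = 6, α(β(8)) = α(7) = 10, α(β(9)) = α(5) = 3, α(β(10)) = α(1) = 9.
Hence α ∘ β = [2 8 5 4 1 7 6 10 3 9].

2 8 5 4 1 7 6 10 3 9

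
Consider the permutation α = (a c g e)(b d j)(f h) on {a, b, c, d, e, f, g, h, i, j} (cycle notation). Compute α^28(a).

a

a lies in the 4-cycle (a c g e).
Powers repeat with period 4 on this cycle, and 28 mod 4 = 0, so α^28(a) = α^0(a).
So α^28(a) = a.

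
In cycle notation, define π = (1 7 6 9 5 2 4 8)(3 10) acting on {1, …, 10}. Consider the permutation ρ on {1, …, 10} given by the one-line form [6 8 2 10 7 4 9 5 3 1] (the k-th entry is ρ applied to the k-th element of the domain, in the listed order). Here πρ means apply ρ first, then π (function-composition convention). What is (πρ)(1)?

9

ρ(1) = 6, then π(6) = 9; composing gives (πρ)(1) = 9.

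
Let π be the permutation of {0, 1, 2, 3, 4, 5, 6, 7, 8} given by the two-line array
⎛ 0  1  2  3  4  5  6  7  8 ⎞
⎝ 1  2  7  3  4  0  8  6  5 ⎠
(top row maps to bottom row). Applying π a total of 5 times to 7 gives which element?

Tracing 7 → 6 → … returns to 7 after 7 steps, so 7 lies in a 7-cycle (0, 1, 2, 7, 6, 8, 5).
Advancing 5 steps from 7: 7 → 6 → 8 → 5 → 0 → 1.

1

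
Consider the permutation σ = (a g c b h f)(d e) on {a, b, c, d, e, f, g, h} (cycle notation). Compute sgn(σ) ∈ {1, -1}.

The cycle lengths are 6, 2.
A cycle of length ℓ contributes ℓ−1 transpositions, so σ is a product of 5 + 1 = 6 transpositions — even.

1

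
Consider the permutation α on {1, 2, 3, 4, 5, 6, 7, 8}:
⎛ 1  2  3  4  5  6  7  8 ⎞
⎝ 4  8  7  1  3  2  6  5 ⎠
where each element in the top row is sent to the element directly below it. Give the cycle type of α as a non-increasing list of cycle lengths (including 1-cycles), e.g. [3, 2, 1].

[6, 2]

The disjoint cycles are (1 4)(2 8 5 3 7 6), with lengths 6, 2 in non-increasing order.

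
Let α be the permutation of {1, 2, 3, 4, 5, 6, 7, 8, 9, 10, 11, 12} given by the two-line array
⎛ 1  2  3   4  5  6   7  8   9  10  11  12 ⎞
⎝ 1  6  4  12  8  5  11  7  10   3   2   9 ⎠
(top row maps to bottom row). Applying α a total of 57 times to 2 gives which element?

8

Tracing 2 → 6 → … returns to 2 after 6 steps, so 2 lies in a 6-cycle (2, 6, 5, 8, 7, 11).
Powers repeat with period 6 on this cycle, and 57 mod 6 = 3, so α^57(2) = α^3(2).
Stepping 3 places around the cycle: 2 → 6 → 5 → 8.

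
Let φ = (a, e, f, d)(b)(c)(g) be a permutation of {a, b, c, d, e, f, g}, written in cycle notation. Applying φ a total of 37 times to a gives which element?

a lies in the 4-cycle (a, e, f, d).
Powers repeat with period 4 on this cycle, and 37 mod 4 = 1, so φ^37(a) = φ^1(a).
Stepping 1 place around the cycle: a → e.

e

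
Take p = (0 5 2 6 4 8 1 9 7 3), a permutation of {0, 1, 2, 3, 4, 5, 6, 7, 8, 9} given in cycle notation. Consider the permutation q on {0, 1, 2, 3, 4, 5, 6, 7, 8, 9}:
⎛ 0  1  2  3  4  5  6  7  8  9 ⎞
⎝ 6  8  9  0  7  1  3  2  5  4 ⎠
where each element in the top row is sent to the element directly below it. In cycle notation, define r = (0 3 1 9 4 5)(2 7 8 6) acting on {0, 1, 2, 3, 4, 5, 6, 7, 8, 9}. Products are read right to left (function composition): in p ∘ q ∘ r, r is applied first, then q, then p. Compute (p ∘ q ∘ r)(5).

(p ∘ q ∘ r)(5) = p(q(r(5))). r(5) = 0, then q(0) = 6, then p(6) = 4, so the result is 4.

4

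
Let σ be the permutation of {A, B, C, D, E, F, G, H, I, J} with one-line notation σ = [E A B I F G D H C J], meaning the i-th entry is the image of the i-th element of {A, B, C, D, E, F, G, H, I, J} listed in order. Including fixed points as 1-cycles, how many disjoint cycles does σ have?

The cycle decomposition is (A E F G D I C B)(H)(J), which has 3 cycles (counting 1-cycles).

3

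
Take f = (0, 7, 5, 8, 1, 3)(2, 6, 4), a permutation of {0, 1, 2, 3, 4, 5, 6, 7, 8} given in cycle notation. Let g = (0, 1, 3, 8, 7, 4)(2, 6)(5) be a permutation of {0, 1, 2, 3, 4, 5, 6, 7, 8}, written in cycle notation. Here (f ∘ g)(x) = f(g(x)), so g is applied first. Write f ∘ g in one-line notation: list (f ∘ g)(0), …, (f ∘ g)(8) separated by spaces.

Chase each element through g then f: 0 → 1 → 3; 1 → 3 → 0; 2 → 6 → 4; 3 → 8 → 1; 4 → 0 → 7; 5 → 5 → 8; 6 → 2 → 6; 7 → 4 → 2; 8 → 7 → 5.
So f ∘ g in one-line form is 3 0 4 1 7 8 6 2 5.

3 0 4 1 7 8 6 2 5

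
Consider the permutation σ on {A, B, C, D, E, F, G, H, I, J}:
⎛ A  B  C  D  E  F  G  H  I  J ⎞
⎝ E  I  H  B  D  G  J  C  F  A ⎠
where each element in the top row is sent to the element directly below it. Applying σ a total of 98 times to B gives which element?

Tracing B → I → … returns to B after 8 steps, so B lies in an 8-cycle (A, E, D, B, I, F, G, J).
On an 8-cycle, σ^8 is the identity, so σ^98 = σ^2 there (98 ≡ 2 mod 8).
Advancing 2 steps from B: B → I → F.

F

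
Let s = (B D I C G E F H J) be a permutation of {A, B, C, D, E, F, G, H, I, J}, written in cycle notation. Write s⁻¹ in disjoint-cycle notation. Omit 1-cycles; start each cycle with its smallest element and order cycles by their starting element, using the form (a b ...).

(B J H F E G C I D)

The inverse reverses each cycle.
Reversing each cycle of s and rotating so the smallest element leads gives (B J H F E G C I D).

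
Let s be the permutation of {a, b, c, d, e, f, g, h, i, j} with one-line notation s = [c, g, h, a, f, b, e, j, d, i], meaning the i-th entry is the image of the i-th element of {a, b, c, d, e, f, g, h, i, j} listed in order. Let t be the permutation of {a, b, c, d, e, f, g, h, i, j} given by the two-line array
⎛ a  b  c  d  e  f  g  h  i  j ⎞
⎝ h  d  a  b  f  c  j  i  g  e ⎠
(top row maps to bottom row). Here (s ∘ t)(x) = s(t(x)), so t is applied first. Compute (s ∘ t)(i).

t(i) = g, then s(g) = e; composing gives (s ∘ t)(i) = e.

e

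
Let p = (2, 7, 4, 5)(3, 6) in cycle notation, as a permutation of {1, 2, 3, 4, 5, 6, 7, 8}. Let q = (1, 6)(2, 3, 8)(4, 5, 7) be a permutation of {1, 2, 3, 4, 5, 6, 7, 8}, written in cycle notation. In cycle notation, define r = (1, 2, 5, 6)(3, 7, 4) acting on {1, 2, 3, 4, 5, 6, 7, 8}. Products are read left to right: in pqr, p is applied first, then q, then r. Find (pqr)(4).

(pqr)(4) = r(q(p(4))). p(4) = 5, then q(5) = 7, then r(7) = 4, so the result is 4.

4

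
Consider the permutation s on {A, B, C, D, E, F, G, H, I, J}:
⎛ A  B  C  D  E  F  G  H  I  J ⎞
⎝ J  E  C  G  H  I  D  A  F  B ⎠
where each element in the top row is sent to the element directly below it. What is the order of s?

Writing s as disjoint cycles, the cycle lengths are 5, 2, 2, 1.
The order of s is the least common multiple of its cycle lengths: lcm(5, 2, 2) = 10.

10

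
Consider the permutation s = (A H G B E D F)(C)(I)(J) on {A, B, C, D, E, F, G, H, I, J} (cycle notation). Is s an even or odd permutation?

even

The cycle lengths are 7, 1, 1, 1.
A cycle is odd iff its length is even; s has 0 even-length cycles, so sgn(s) = (−1)^0 and s is even.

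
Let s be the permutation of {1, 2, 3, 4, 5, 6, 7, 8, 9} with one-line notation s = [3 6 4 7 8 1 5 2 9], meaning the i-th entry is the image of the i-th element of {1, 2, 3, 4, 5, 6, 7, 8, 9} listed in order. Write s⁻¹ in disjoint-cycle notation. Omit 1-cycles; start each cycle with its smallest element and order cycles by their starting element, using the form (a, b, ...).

(1, 6, 2, 8, 5, 7, 4, 3)

The cycle decomposition of s is (1, 3, 4, 7, 5, 8, 2, 6).
The inverse reverses every cycle; in canonical form, s⁻¹ = (1, 6, 2, 8, 5, 7, 4, 3).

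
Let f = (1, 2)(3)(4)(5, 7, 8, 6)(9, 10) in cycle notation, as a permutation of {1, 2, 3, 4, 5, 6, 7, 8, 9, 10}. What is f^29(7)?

8

7 lies in the 4-cycle (5, 7, 8, 6).
Powers repeat with period 4 on this cycle, and 29 mod 4 = 1, so f^29(7) = f^1(7).
Stepping 1 place around the cycle: 7 → 8.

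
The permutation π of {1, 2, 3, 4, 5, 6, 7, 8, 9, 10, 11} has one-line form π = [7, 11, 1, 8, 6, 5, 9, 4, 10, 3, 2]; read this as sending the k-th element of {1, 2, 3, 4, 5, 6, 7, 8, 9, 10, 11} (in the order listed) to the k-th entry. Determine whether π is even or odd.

odd

In disjoint-cycle form the cycle lengths are 5, 2, 2, 2.
A cycle of length ℓ contributes ℓ−1 transpositions, so π is a product of 4 + 1 + 1 + 1 = 7 transpositions — odd.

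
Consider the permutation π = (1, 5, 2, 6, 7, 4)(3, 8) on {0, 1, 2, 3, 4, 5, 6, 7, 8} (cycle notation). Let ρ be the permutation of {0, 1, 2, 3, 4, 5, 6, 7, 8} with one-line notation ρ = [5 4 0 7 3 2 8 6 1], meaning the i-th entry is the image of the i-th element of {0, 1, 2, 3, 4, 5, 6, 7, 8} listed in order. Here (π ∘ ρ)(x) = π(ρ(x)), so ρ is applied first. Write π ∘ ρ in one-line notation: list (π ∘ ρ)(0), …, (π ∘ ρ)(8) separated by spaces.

2 1 0 4 8 6 3 7 5

(π ∘ ρ)(x) = π(ρ(x)). Computing each image: π(ρ(0)) = π(5) = 2, π(ρ(1)) = π(4) = 1, π(ρ(2)) = π(0) = 0, π(ρ(3)) = π(7) = 4, π(ρ(4)) = π(3) = 8, π(ρ(5)) = π(2) = 6, π(ρ(6)) = π(8) = 3, π(ρ(7)) = π(6) = 7, π(ρ(8)) = π(1) = 5.
Hence π ∘ ρ = [2 1 0 4 8 6 3 7 5].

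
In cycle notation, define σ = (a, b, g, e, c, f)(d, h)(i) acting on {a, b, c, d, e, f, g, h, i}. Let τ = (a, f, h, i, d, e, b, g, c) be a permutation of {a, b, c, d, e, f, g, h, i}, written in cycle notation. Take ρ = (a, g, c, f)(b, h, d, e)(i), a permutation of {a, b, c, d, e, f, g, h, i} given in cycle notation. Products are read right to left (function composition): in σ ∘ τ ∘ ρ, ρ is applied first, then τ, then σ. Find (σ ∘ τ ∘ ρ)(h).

Apply the permutations in order: ρ(h) = d, then τ(d) = e, then σ(e) = c. So (σ ∘ τ ∘ ρ)(h) = c.

c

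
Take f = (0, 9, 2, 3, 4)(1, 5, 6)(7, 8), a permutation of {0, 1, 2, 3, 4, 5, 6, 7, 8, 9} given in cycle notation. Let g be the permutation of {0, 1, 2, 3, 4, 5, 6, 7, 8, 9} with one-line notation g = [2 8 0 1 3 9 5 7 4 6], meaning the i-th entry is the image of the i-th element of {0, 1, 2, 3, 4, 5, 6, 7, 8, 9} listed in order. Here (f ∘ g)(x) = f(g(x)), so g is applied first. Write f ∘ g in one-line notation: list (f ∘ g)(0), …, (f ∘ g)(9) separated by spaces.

3 7 9 5 4 2 6 8 0 1

(f ∘ g)(x) = f(g(x)). Computing each image: f(g(0)) = f(2) = 3, f(g(1)) = f(8) = 7, f(g(2)) = f(0) = 9, f(g(3)) = f(1) = 5, f(g(4)) = f(3) = 4, f(g(5)) = f(9) = 2, f(g(6)) = f(5) = 6, f(g(7)) = f(7) = 8, f(g(8)) = f(4) = 0, f(g(9)) = f(6) = 1.
Hence f ∘ g = [3 7 9 5 4 2 6 8 0 1].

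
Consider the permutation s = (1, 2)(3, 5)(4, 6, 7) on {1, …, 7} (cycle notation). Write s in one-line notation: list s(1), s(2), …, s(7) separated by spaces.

Reading each image from the cycles: 1→2, 2→1, 3→5, 4→6, 5→3, 6→7, 7→4.
So the one-line form is 2 1 5 6 3 7 4.

2 1 5 6 3 7 4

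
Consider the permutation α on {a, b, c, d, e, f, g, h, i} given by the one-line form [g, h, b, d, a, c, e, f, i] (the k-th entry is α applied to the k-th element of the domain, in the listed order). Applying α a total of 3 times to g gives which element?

g

Tracing g → e → … returns to g after 3 steps, so g lies in a 3-cycle (a g e).
On a 3-cycle, α^3 is the identity, so α^3 = α^0 there (3 ≡ 0 mod 3).
So α^3(g) = g.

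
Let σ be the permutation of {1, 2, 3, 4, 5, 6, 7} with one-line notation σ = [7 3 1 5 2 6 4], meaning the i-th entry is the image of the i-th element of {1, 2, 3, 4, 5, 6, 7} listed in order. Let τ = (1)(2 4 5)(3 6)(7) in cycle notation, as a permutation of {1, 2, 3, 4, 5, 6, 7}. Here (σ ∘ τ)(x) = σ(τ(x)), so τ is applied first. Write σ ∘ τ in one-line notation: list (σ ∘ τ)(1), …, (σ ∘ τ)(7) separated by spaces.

Chase each element through τ then σ: 1 → 1 → 7; 2 → 4 → 5; 3 → 6 → 6; 4 → 5 → 2; 5 → 2 → 3; 6 → 3 → 1; 7 → 7 → 4.
So σ ∘ τ in one-line form is 7 5 6 2 3 1 4.

7 5 6 2 3 1 4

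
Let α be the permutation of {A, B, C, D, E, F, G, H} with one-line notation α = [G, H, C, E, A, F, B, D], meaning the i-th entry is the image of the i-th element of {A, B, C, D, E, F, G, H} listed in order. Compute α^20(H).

E

Tracing H → D → … returns to H after 6 steps, so H lies in a 6-cycle (A, G, B, H, D, E).
Powers repeat with period 6 on this cycle, and 20 mod 6 = 2, so α^20(H) = α^2(H).
Stepping 2 places around the cycle: H → D → E.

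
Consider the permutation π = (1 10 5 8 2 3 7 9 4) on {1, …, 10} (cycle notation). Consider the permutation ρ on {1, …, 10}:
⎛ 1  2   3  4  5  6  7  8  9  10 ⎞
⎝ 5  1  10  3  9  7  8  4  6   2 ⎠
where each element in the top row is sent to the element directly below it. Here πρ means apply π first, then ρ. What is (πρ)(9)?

3

π(9) = 4, then ρ(4) = 3; composing gives (πρ)(9) = 3.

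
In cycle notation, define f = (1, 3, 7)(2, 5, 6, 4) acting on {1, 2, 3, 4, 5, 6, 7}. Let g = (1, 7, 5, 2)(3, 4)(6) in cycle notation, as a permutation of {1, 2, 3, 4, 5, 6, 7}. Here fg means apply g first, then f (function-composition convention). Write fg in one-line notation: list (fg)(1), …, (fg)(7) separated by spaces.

1 3 2 7 5 4 6

Chase each element through g then f: 1 → 7 → 1; 2 → 1 → 3; 3 → 4 → 2; 4 → 3 → 7; 5 → 2 → 5; 6 → 6 → 4; 7 → 5 → 6.
So fg in one-line form is 1 3 2 7 5 4 6.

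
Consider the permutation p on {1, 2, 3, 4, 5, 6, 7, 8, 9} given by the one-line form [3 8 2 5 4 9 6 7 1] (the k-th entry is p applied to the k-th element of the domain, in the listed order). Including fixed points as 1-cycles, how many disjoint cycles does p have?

The cycle decomposition is (1 3 2 8 7 6 9)(4 5), which has 2 cycles (counting 1-cycles).

2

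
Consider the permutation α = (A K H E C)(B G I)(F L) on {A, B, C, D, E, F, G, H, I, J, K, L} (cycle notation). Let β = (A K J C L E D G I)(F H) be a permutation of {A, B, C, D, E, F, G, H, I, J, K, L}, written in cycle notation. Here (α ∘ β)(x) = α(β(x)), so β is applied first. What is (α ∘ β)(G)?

First apply β: β(G) = I, then α(I) = B. Thus (α ∘ β)(G) = B.

B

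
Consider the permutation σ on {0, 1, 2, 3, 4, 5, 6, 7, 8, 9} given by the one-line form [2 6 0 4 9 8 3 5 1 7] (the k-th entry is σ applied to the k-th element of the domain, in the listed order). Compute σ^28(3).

Tracing 3 → 4 → … returns to 3 after 8 steps, so 3 lies in an 8-cycle (1, 6, 3, 4, 9, 7, 5, 8).
On an 8-cycle, σ^8 is the identity, so σ^28 = σ^4 there (28 ≡ 4 mod 8).
Advancing 4 steps from 3: 3 → 4 → 9 → 7 → 5.

5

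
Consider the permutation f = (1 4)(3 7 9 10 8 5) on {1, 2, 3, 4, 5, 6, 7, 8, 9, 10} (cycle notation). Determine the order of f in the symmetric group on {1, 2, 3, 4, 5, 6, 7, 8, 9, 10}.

The disjoint cycles have lengths 6, 2, 1, 1.
Since disjoint cycles commute, ord(f) = lcm(6, 2) = 6.

6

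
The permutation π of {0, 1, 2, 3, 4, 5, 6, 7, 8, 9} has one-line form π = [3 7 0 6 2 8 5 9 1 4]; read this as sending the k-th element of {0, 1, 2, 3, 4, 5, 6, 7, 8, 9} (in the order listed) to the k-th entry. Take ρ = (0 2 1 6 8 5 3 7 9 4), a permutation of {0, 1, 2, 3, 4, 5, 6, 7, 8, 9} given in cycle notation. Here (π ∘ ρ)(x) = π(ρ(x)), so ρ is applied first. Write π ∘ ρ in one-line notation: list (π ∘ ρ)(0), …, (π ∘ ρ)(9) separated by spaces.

For each element, apply ρ then π: 0 → 2 → 0; 1 → 6 → 5; 2 → 1 → 7; 3 → 7 → 9; 4 → 0 → 3; 5 → 3 → 6; 6 → 8 → 1; 7 → 9 → 4; 8 → 5 → 8; 9 → 4 → 2.
So π ∘ ρ in one-line form is 0 5 7 9 3 6 1 4 8 2.

0 5 7 9 3 6 1 4 8 2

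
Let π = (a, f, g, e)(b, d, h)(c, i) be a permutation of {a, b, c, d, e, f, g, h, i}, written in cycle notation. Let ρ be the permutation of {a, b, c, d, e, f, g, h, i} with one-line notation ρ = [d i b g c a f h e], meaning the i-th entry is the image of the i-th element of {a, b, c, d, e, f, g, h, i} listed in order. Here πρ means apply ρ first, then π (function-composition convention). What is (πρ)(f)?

f

ρ(f) = a, then π(a) = f; composing gives (πρ)(f) = f.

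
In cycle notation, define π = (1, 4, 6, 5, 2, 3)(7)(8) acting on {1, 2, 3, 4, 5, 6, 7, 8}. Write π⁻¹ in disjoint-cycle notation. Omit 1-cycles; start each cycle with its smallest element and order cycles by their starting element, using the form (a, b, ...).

(1, 3, 2, 5, 6, 4)

If π sends a → b within a cycle, π⁻¹ sends b → a; equivalently, reverse each cycle.
After reversing and putting each cycle's least element first, π⁻¹ = (1, 3, 2, 5, 6, 4).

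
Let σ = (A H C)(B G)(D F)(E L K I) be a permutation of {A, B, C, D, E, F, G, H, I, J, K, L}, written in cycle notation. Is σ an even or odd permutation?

The cycle lengths are 4, 3, 2, 2, 1.
A cycle of length ℓ contributes ℓ−1 transpositions, so σ is a product of 3 + 2 + 1 + 1 = 7 transpositions — odd.

odd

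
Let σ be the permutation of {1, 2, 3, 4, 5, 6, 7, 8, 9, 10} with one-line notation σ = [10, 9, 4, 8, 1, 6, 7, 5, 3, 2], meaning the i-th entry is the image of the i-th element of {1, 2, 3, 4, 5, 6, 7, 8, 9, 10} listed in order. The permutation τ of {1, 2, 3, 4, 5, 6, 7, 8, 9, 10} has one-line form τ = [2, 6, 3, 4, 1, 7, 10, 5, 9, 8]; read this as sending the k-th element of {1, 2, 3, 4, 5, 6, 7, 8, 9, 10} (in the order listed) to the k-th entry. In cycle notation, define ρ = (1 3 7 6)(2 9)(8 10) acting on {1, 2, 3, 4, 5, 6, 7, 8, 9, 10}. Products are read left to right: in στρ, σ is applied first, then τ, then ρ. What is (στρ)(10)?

(στρ)(10) = ρ(τ(σ(10))). σ(10) = 2, then τ(2) = 6, then ρ(6) = 1, so the result is 1.

1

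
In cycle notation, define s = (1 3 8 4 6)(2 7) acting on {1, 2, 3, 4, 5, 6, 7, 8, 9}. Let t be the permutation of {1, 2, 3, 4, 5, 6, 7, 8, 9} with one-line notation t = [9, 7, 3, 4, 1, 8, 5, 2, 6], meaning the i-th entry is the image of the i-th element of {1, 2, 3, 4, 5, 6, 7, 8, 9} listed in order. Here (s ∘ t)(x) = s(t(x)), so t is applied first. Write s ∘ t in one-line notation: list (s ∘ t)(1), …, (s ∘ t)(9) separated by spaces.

9 2 8 6 3 4 5 7 1

(s ∘ t)(x) = s(t(x)). Computing each image: s(t(1)) = s(9) = 9, s(t(2)) = s(7) = 2, s(t(3)) = s(3) = 8, s(t(4)) = s(4) = 6, s(t(5)) = s(1) = 3, s(t(6)) = s(8) = 4, s(t(7)) = s(5) = 5, s(t(8)) = s(2) = 7, s(t(9)) = s(6) = 1.
Hence s ∘ t = [9 2 8 6 3 4 5 7 1].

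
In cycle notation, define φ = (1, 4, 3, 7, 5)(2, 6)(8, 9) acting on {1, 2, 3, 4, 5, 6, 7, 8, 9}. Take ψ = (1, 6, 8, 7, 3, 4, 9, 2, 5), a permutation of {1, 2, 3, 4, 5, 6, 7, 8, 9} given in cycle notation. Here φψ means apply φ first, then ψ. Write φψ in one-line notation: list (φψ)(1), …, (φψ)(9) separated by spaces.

(φψ)(x) = ψ(φ(x)). Computing each image: ψ(φ(1)) = ψ(4) = 9, ψ(φ(2)) = ψ(6) = 8, ψ(φ(3)) = ψ(7) = 3, ψ(φ(4)) = ψ(3) = 4, ψ(φ(5)) = ψ(1) = 6, ψ(φ(6)) = ψ(2) = 5, ψ(φ(7)) = ψ(5) = 1, ψ(φ(8)) = ψ(9) = 2, ψ(φ(9)) = ψ(8) = 7.
Hence φψ = [9 8 3 4 6 5 1 2 7].

9 8 3 4 6 5 1 2 7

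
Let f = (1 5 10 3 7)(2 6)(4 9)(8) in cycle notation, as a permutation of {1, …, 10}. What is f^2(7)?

5

7 lies in the 5-cycle (1 5 10 3 7).
Stepping 2 places around the cycle: 7 → 1 → 5.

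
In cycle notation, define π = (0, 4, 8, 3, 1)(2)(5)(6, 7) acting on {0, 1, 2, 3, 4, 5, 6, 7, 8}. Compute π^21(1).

1 lies in the 5-cycle (0, 4, 8, 3, 1).
On a 5-cycle, π^5 is the identity, so π^21 = π^1 there (21 ≡ 1 mod 5).
Advancing 1 step from 1: 1 → 0.

0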